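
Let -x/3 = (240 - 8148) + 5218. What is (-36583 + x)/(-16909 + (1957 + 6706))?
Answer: 28513/8246 ≈ 3.4578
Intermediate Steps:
x = 8070 (x = -3*((240 - 8148) + 5218) = -3*(-7908 + 5218) = -3*(-2690) = 8070)
(-36583 + x)/(-16909 + (1957 + 6706)) = (-36583 + 8070)/(-16909 + (1957 + 6706)) = -28513/(-16909 + 8663) = -28513/(-8246) = -28513*(-1/8246) = 28513/8246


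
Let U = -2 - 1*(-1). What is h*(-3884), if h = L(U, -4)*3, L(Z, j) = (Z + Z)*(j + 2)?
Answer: -46608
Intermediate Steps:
U = -1 (U = -2 + 1 = -1)
L(Z, j) = 2*Z*(2 + j) (L(Z, j) = (2*Z)*(2 + j) = 2*Z*(2 + j))
h = 12 (h = (2*(-1)*(2 - 4))*3 = (2*(-1)*(-2))*3 = 4*3 = 12)
h*(-3884) = 12*(-3884) = -46608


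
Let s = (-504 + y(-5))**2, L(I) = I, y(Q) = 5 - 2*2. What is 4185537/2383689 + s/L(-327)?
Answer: -200575366534/259822101 ≈ -771.97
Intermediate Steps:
y(Q) = 1 (y(Q) = 5 - 4 = 1)
s = 253009 (s = (-504 + 1)**2 = (-503)**2 = 253009)
4185537/2383689 + s/L(-327) = 4185537/2383689 + 253009/(-327) = 4185537*(1/2383689) + 253009*(-1/327) = 1395179/794563 - 253009/327 = -200575366534/259822101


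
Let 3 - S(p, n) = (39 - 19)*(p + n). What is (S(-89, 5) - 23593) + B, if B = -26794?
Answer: -48704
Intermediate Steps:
S(p, n) = 3 - 20*n - 20*p (S(p, n) = 3 - (39 - 19)*(p + n) = 3 - 20*(n + p) = 3 - (20*n + 20*p) = 3 + (-20*n - 20*p) = 3 - 20*n - 20*p)
(S(-89, 5) - 23593) + B = ((3 - 20*5 - 20*(-89)) - 23593) - 26794 = ((3 - 100 + 1780) - 23593) - 26794 = (1683 - 23593) - 26794 = -21910 - 26794 = -48704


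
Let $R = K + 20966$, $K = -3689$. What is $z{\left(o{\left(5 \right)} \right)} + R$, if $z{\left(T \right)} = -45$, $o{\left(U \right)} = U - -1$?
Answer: $17232$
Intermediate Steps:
$o{\left(U \right)} = 1 + U$ ($o{\left(U \right)} = U + 1 = 1 + U$)
$R = 17277$ ($R = -3689 + 20966 = 17277$)
$z{\left(o{\left(5 \right)} \right)} + R = -45 + 17277 = 17232$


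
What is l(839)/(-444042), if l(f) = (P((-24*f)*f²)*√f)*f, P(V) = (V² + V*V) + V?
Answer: -56186884871390901532604*√839/74007 ≈ -2.1991e+19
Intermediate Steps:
P(V) = V + 2*V² (P(V) = (V² + V²) + V = 2*V² + V = V + 2*V²)
l(f) = -24*f^(9/2)*(1 - 48*f³) (l(f) = ((((-24*f)*f²)*(1 + 2*((-24*f)*f²)))*√f)*f = (((-24*f³)*(1 + 2*(-24*f³)))*√f)*f = (((-24*f³)*(1 - 48*f³))*√f)*f = ((-24*f³*(1 - 48*f³))*√f)*f = (-24*f^(7/2)*(1 - 48*f³))*f = -24*f^(9/2)*(1 - 48*f³))
l(839)/(-444042) = (839^(9/2)*(-24 + 1152*839³))/(-444042) = ((495504774241*√839)*(-24 + 1152*590589719))*(-1/444042) = ((495504774241*√839)*(-24 + 680359356288))*(-1/444042) = ((495504774241*√839)*680359356264)*(-1/444042) = (337121309228345409195624*√839)*(-1/444042) = -56186884871390901532604*√839/74007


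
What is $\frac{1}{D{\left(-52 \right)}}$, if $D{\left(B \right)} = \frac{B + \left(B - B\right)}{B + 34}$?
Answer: $\frac{9}{26} \approx 0.34615$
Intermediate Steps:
$D{\left(B \right)} = \frac{B}{34 + B}$ ($D{\left(B \right)} = \frac{B + 0}{34 + B} = \frac{B}{34 + B}$)
$\frac{1}{D{\left(-52 \right)}} = \frac{1}{\left(-52\right) \frac{1}{34 - 52}} = \frac{1}{\left(-52\right) \frac{1}{-18}} = \frac{1}{\left(-52\right) \left(- \frac{1}{18}\right)} = \frac{1}{\frac{26}{9}} = \frac{9}{26}$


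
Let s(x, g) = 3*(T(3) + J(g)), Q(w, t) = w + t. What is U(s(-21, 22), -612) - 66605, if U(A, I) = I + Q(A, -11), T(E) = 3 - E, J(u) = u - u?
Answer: -67228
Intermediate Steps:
J(u) = 0
Q(w, t) = t + w
s(x, g) = 0 (s(x, g) = 3*((3 - 1*3) + 0) = 3*((3 - 3) + 0) = 3*(0 + 0) = 3*0 = 0)
U(A, I) = -11 + A + I (U(A, I) = I + (-11 + A) = -11 + A + I)
U(s(-21, 22), -612) - 66605 = (-11 + 0 - 612) - 66605 = -623 - 66605 = -67228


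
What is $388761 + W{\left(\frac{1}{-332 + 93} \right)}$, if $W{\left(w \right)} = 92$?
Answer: $388853$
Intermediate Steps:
$388761 + W{\left(\frac{1}{-332 + 93} \right)} = 388761 + 92 = 388853$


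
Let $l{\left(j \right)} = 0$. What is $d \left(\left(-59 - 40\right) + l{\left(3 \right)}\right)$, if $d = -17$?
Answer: $1683$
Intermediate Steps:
$d \left(\left(-59 - 40\right) + l{\left(3 \right)}\right) = - 17 \left(\left(-59 - 40\right) + 0\right) = - 17 \left(-99 + 0\right) = \left(-17\right) \left(-99\right) = 1683$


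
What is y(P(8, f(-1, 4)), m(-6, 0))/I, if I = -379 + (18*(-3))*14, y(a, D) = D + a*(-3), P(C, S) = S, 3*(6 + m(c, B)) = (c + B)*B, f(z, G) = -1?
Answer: 3/1135 ≈ 0.0026432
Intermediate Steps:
m(c, B) = -6 + B*(B + c)/3 (m(c, B) = -6 + ((c + B)*B)/3 = -6 + ((B + c)*B)/3 = -6 + (B*(B + c))/3 = -6 + B*(B + c)/3)
y(a, D) = D - 3*a
I = -1135 (I = -379 - 54*14 = -379 - 756 = -1135)
y(P(8, f(-1, 4)), m(-6, 0))/I = ((-6 + (⅓)*0² + (⅓)*0*(-6)) - 3*(-1))/(-1135) = ((-6 + (⅓)*0 + 0) + 3)*(-1/1135) = ((-6 + 0 + 0) + 3)*(-1/1135) = (-6 + 3)*(-1/1135) = -3*(-1/1135) = 3/1135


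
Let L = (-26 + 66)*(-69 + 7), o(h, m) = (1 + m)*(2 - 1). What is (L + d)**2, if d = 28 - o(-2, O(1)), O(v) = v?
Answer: 6022116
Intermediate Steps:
o(h, m) = 1 + m (o(h, m) = (1 + m)*1 = 1 + m)
L = -2480 (L = 40*(-62) = -2480)
d = 26 (d = 28 - (1 + 1) = 28 - 1*2 = 28 - 2 = 26)
(L + d)**2 = (-2480 + 26)**2 = (-2454)**2 = 6022116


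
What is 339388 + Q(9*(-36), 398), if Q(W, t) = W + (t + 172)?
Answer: 339634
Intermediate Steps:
Q(W, t) = 172 + W + t (Q(W, t) = W + (172 + t) = 172 + W + t)
339388 + Q(9*(-36), 398) = 339388 + (172 + 9*(-36) + 398) = 339388 + (172 - 324 + 398) = 339388 + 246 = 339634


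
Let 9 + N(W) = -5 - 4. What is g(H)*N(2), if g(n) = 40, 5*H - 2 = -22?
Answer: -720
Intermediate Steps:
H = -4 (H = ⅖ + (⅕)*(-22) = ⅖ - 22/5 = -4)
N(W) = -18 (N(W) = -9 + (-5 - 4) = -9 - 9 = -18)
g(H)*N(2) = 40*(-18) = -720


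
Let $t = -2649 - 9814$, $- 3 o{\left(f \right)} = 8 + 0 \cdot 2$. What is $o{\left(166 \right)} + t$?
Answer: $- \frac{37397}{3} \approx -12466.0$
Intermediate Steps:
$o{\left(f \right)} = - \frac{8}{3}$ ($o{\left(f \right)} = - \frac{8 + 0 \cdot 2}{3} = - \frac{8 + 0}{3} = \left(- \frac{1}{3}\right) 8 = - \frac{8}{3}$)
$t = -12463$ ($t = -2649 - 9814 = -12463$)
$o{\left(166 \right)} + t = - \frac{8}{3} - 12463 = - \frac{37397}{3}$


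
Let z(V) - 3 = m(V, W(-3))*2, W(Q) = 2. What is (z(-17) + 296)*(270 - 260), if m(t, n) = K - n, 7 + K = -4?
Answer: 2730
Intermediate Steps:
K = -11 (K = -7 - 4 = -11)
m(t, n) = -11 - n
z(V) = -23 (z(V) = 3 + (-11 - 1*2)*2 = 3 + (-11 - 2)*2 = 3 - 13*2 = 3 - 26 = -23)
(z(-17) + 296)*(270 - 260) = (-23 + 296)*(270 - 260) = 273*10 = 2730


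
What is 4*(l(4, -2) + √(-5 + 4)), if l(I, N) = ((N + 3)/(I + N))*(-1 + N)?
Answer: -6 + 4*I ≈ -6.0 + 4.0*I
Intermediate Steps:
l(I, N) = (-1 + N)*(3 + N)/(I + N) (l(I, N) = ((3 + N)/(I + N))*(-1 + N) = (-1 + N)*(3 + N)/(I + N))
4*(l(4, -2) + √(-5 + 4)) = 4*((-3 + (-2)² + 2*(-2))/(4 - 2) + √(-5 + 4)) = 4*((-3 + 4 - 4)/2 + √(-1)) = 4*((½)*(-3) + I) = 4*(-3/2 + I) = -6 + 4*I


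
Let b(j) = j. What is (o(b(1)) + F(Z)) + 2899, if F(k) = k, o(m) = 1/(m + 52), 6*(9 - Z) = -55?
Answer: 927665/318 ≈ 2917.2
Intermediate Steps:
Z = 109/6 (Z = 9 - 1/6*(-55) = 9 + 55/6 = 109/6 ≈ 18.167)
o(m) = 1/(52 + m)
(o(b(1)) + F(Z)) + 2899 = (1/(52 + 1) + 109/6) + 2899 = (1/53 + 109/6) + 2899 = 5783/318 + 2899 = 927665/318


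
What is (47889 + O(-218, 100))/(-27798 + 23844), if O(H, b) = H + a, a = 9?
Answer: -23840/1977 ≈ -12.059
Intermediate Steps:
O(H, b) = 9 + H (O(H, b) = H + 9 = 9 + H)
(47889 + O(-218, 100))/(-27798 + 23844) = (47889 + (9 - 218))/(-27798 + 23844) = (47889 - 209)/(-3954) = 47680*(-1/3954) = -23840/1977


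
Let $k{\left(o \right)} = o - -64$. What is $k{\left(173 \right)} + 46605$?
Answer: $46842$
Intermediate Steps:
$k{\left(o \right)} = 64 + o$ ($k{\left(o \right)} = o + 64 = 64 + o$)
$k{\left(173 \right)} + 46605 = \left(64 + 173\right) + 46605 = 237 + 46605 = 46842$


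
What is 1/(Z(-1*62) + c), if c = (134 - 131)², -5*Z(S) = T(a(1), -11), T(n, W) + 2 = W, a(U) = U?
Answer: 5/58 ≈ 0.086207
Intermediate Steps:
T(n, W) = -2 + W
Z(S) = 13/5 (Z(S) = -(-2 - 11)/5 = -⅕*(-13) = 13/5)
c = 9 (c = 3² = 9)
1/(Z(-1*62) + c) = 1/(13/5 + 9) = 1/(58/5) = 5/58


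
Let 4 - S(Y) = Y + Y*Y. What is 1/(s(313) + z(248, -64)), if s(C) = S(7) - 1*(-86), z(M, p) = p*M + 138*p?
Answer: -1/24670 ≈ -4.0535e-5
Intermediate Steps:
S(Y) = 4 - Y - Y**2 (S(Y) = 4 - (Y + Y*Y) = 4 - (Y + Y**2) = 4 + (-Y - Y**2) = 4 - Y - Y**2)
z(M, p) = 138*p + M*p (z(M, p) = M*p + 138*p = 138*p + M*p)
s(C) = 34 (s(C) = (4 - 1*7 - 1*7**2) - 1*(-86) = (4 - 7 - 1*49) + 86 = (4 - 7 - 49) + 86 = -52 + 86 = 34)
1/(s(313) + z(248, -64)) = 1/(34 - 64*(138 + 248)) = 1/(34 - 64*386) = 1/(34 - 24704) = 1/(-24670) = -1/24670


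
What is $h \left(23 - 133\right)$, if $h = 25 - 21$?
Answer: $-440$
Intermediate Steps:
$h = 4$ ($h = 25 - 21 = 4$)
$h \left(23 - 133\right) = 4 \left(23 - 133\right) = 4 \left(-110\right) = -440$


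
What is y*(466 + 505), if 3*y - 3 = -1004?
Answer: -971971/3 ≈ -3.2399e+5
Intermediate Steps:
y = -1001/3 (y = 1 + (⅓)*(-1004) = 1 - 1004/3 = -1001/3 ≈ -333.67)
y*(466 + 505) = -1001*(466 + 505)/3 = -1001/3*971 = -971971/3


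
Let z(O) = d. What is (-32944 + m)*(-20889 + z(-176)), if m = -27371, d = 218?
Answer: 1246771365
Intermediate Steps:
z(O) = 218
(-32944 + m)*(-20889 + z(-176)) = (-32944 - 27371)*(-20889 + 218) = -60315*(-20671) = 1246771365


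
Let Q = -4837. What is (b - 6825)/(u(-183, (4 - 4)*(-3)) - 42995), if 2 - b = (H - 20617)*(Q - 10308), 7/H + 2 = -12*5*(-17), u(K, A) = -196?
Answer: 317871705169/43968438 ≈ 7229.5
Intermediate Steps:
H = 7/1018 (H = 7/(-2 - 12*5*(-17)) = 7/(-2 - 60*(-17)) = 7/(-2 + 1020) = 7/1018 ≈ 0.0068762)
b = -317864757319/1018 (b = 2 - (7/1018 - 20617)*(-4837 - 10308) = 2 - (-20988099)*(-15145)/1018 = 2 - 1*317864759355/1018 = 2 - 317864759355/1018 = -317864757319/1018 ≈ -3.1224e+8)
(b - 6825)/(u(-183, (4 - 4)*(-3)) - 42995) = (-317864757319/1018 - 6825)/(-196 - 42995) = -317871705169/1018/(-43191) = -317871705169/1018*(-1/43191) = 317871705169/43968438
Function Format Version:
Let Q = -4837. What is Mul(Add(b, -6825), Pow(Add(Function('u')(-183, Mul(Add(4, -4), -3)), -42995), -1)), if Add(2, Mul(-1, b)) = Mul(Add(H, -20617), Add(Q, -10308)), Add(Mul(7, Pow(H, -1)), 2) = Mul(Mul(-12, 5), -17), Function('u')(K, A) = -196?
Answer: Rational(317871705169, 43968438) ≈ 7229.5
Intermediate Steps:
H = Rational(7, 1018) (H = Mul(7, Pow(Add(-2, Mul(Mul(-12, 5), -17)), -1)) = Mul(7, Pow(Add(-2, Mul(-60, -17)), -1)) = Mul(7, Pow(Add(-2, 1020), -1)) = Mul(7, Pow(1018, -1)) = Mul(7, Rational(1, 1018)) = Rational(7, 1018) ≈ 0.0068762)
b = Rational(-317864757319, 1018) (b = Add(2, Mul(-1, Mul(Add(Rational(7, 1018), -20617), Add(-4837, -10308)))) = Add(2, Mul(-1, Mul(Rational(-20988099, 1018), -15145))) = Add(2, Mul(-1, Rational(317864759355, 1018))) = Add(2, Rational(-317864759355, 1018)) = Rational(-317864757319, 1018) ≈ -3.1224e+8)
Mul(Add(b, -6825), Pow(Add(Function('u')(-183, Mul(Add(4, -4), -3)), -42995), -1)) = Mul(Add(Rational(-317864757319, 1018), -6825), Pow(Add(-196, -42995), -1)) = Mul(Rational(-317871705169, 1018), Pow(-43191, -1)) = Mul(Rational(-317871705169, 1018), Rational(-1, 43191)) = Rational(317871705169, 43968438)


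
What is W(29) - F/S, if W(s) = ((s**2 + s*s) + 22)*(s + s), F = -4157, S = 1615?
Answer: 159617837/1615 ≈ 98835.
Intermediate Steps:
W(s) = 2*s*(22 + 2*s**2) (W(s) = ((s**2 + s**2) + 22)*(2*s) = (2*s**2 + 22)*(2*s) = (22 + 2*s**2)*(2*s) = 2*s*(22 + 2*s**2))
W(29) - F/S = 4*29*(11 + 29**2) - (-4157)/1615 = 4*29*(11 + 841) - (-4157)/1615 = 4*29*852 - 1*(-4157/1615) = 98832 + 4157/1615 = 159617837/1615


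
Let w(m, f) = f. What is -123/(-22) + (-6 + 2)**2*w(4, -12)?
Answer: -4101/22 ≈ -186.41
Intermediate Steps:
-123/(-22) + (-6 + 2)**2*w(4, -12) = -123/(-22) + (-6 + 2)**2*(-12) = -123*(-1/22) + (-4)**2*(-12) = 123/22 + 16*(-12) = 123/22 - 192 = -4101/22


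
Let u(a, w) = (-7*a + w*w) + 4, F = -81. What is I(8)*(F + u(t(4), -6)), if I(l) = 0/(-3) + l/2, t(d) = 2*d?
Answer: -388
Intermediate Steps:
u(a, w) = 4 + w² - 7*a (u(a, w) = (-7*a + w²) + 4 = (w² - 7*a) + 4 = 4 + w² - 7*a)
I(l) = l/2 (I(l) = 0*(-⅓) + l*(½) = 0 + l/2 = l/2)
I(8)*(F + u(t(4), -6)) = ((½)*8)*(-81 + (4 + (-6)² - 14*4)) = 4*(-81 + (4 + 36 - 7*8)) = 4*(-81 + (4 + 36 - 56)) = 4*(-81 - 16) = 4*(-97) = -388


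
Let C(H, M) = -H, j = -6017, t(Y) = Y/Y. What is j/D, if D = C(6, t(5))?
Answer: 6017/6 ≈ 1002.8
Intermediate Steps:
t(Y) = 1
D = -6 (D = -1*6 = -6)
j/D = -6017/(-6) = -6017*(-⅙) = 6017/6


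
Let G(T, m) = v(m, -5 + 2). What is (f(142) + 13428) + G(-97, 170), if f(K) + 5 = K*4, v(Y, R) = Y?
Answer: 14161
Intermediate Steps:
G(T, m) = m
f(K) = -5 + 4*K (f(K) = -5 + K*4 = -5 + 4*K)
(f(142) + 13428) + G(-97, 170) = ((-5 + 4*142) + 13428) + 170 = ((-5 + 568) + 13428) + 170 = (563 + 13428) + 170 = 13991 + 170 = 14161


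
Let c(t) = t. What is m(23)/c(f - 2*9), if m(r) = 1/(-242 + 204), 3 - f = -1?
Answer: 1/532 ≈ 0.0018797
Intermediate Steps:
f = 4 (f = 3 - 1*(-1) = 3 + 1 = 4)
m(r) = -1/38 (m(r) = 1/(-38) = -1/38)
m(23)/c(f - 2*9) = -1/(38*(4 - 2*9)) = -1/(38*(4 - 18)) = -1/38/(-14) = -1/38*(-1/14) = 1/532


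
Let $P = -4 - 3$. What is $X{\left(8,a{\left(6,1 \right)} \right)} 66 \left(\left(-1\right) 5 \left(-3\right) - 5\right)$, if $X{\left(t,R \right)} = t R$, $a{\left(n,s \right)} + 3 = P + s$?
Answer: $-47520$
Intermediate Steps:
$P = -7$ ($P = -4 - 3 = -7$)
$a{\left(n,s \right)} = -10 + s$ ($a{\left(n,s \right)} = -3 + \left(-7 + s\right) = -10 + s$)
$X{\left(t,R \right)} = R t$
$X{\left(8,a{\left(6,1 \right)} \right)} 66 \left(\left(-1\right) 5 \left(-3\right) - 5\right) = \left(-10 + 1\right) 8 \cdot 66 \left(\left(-1\right) 5 \left(-3\right) - 5\right) = \left(-9\right) 8 \cdot 66 \left(\left(-5\right) \left(-3\right) - 5\right) = \left(-72\right) 66 \left(15 - 5\right) = \left(-4752\right) 10 = -47520$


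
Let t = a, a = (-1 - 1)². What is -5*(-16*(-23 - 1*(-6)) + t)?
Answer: -1380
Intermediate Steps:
a = 4 (a = (-2)² = 4)
t = 4
-5*(-16*(-23 - 1*(-6)) + t) = -5*(-16*(-23 - 1*(-6)) + 4) = -5*(-16*(-23 + 6) + 4) = -5*(-16*(-17) + 4) = -5*(272 + 4) = -5*276 = -1380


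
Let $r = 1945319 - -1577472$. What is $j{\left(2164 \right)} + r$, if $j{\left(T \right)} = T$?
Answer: $3524955$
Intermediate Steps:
$r = 3522791$ ($r = 1945319 + 1577472 = 3522791$)
$j{\left(2164 \right)} + r = 2164 + 3522791 = 3524955$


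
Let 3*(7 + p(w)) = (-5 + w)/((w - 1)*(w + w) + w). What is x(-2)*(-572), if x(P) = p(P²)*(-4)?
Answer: -336908/21 ≈ -16043.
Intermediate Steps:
p(w) = -7 + (-5 + w)/(3*(w + 2*w*(-1 + w))) (p(w) = -7 + ((-5 + w)/((w - 1)*(w + w) + w))/3 = -7 + ((-5 + w)/((-1 + w)*(2*w) + w))/3 = -7 + ((-5 + w)/(2*w*(-1 + w) + w))/3 = -7 + ((-5 + w)/(w + 2*w*(-1 + w)))/3 = -7 + (-5 + w)/(3*(w + 2*w*(-1 + w))))
x(P) = -4*(-5 - 42*P⁴ + 22*P²)/(3*P²*(-1 + 2*P²)) (x(P) = ((-5 - 42*P⁴ + 22*P²)/(3*(P²)*(-1 + 2*P²)))*(-4) = ((-5 - 42*P⁴ + 22*P²)/(3*P²*(-1 + 2*P²)))*(-4) = -4*(-5 - 42*P⁴ + 22*P²)/(3*P²*(-1 + 2*P²)))
x(-2)*(-572) = ((20 - 88*(-2)² + 168*(-2)⁴)/(-3*(-2)² + 6*(-2)⁴))*(-572) = ((20 - 88*4 + 168*16)/(-3*4 + 6*16))*(-572) = ((20 - 352 + 2688)/(-12 + 96))*(-572) = (2356/84)*(-572) = ((1/84)*2356)*(-572) = (589/21)*(-572) = -336908/21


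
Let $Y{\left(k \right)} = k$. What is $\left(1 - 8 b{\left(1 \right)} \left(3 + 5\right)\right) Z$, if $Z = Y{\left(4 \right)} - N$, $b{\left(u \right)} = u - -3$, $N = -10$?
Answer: $-3570$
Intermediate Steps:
$b{\left(u \right)} = 3 + u$ ($b{\left(u \right)} = u + 3 = 3 + u$)
$Z = 14$ ($Z = 4 - -10 = 4 + 10 = 14$)
$\left(1 - 8 b{\left(1 \right)} \left(3 + 5\right)\right) Z = \left(1 - 8 \left(3 + 1\right) \left(3 + 5\right)\right) 14 = \left(1 - 8 \cdot 4 \cdot 8\right) 14 = \left(1 - 256\right) 14 = \left(-255\right) 14 = -3570$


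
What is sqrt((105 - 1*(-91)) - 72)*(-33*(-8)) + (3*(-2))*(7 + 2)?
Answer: -54 + 528*sqrt(31) ≈ 2885.8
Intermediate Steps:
sqrt((105 - 1*(-91)) - 72)*(-33*(-8)) + (3*(-2))*(7 + 2) = sqrt((105 + 91) - 72)*264 - 6*9 = sqrt(196 - 72)*264 - 54 = sqrt(124)*264 - 54 = (2*sqrt(31))*264 - 54 = 528*sqrt(31) - 54 = -54 + 528*sqrt(31)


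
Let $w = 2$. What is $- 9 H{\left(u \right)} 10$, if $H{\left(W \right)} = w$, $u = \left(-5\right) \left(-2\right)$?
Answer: $-180$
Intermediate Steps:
$u = 10$
$H{\left(W \right)} = 2$
$- 9 H{\left(u \right)} 10 = \left(-9\right) 2 \cdot 10 = \left(-18\right) 10 = -180$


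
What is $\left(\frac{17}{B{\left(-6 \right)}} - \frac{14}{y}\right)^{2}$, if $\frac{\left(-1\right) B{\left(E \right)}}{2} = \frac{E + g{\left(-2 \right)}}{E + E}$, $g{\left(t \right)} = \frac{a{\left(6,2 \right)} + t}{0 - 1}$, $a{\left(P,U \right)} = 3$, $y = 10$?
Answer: $\frac{312481}{1225} \approx 255.09$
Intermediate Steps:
$g{\left(t \right)} = -3 - t$ ($g{\left(t \right)} = \frac{3 + t}{0 - 1} = \frac{3 + t}{-1} = \left(3 + t\right) \left(-1\right) = -3 - t$)
$B{\left(E \right)} = - \frac{-1 + E}{E}$ ($B{\left(E \right)} = - 2 \frac{E - 1}{E + E} = - 2 \frac{E + \left(-3 + 2\right)}{2 E} = - 2 \left(E - 1\right) \frac{1}{2 E} = - 2 \left(-1 + E\right) \frac{1}{2 E} = - 2 \frac{-1 + E}{2 E} = - \frac{-1 + E}{E}$)
$\left(\frac{17}{B{\left(-6 \right)}} - \frac{14}{y}\right)^{2} = \left(\frac{17}{\frac{1}{-6} \left(1 - -6\right)} - \frac{14}{10}\right)^{2} = \left(\frac{17}{\left(- \frac{1}{6}\right) \left(1 + 6\right)} - \frac{7}{5}\right)^{2} = \left(\frac{17}{\left(- \frac{1}{6}\right) 7} - \frac{7}{5}\right)^{2} = \left(\frac{17}{- \frac{7}{6}} - \frac{7}{5}\right)^{2} = \left(17 \left(- \frac{6}{7}\right) - \frac{7}{5}\right)^{2} = \left(- \frac{102}{7} - \frac{7}{5}\right)^{2} = \left(- \frac{559}{35}\right)^{2} = \frac{312481}{1225}$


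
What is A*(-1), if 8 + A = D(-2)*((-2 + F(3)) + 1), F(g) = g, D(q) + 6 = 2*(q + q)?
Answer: 36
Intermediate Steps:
D(q) = -6 + 4*q (D(q) = -6 + 2*(q + q) = -6 + 2*(2*q) = -6 + 4*q)
A = -36 (A = -8 + (-6 + 4*(-2))*((-2 + 3) + 1) = -8 + (-6 - 8)*(1 + 1) = -8 - 14*2 = -8 - 28 = -36)
A*(-1) = -36*(-1) = 36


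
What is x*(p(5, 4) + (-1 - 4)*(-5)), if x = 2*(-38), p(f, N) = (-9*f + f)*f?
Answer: 13300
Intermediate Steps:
p(f, N) = -8*f² (p(f, N) = (-8*f)*f = -8*f²)
x = -76
x*(p(5, 4) + (-1 - 4)*(-5)) = -76*(-8*5² + (-1 - 4)*(-5)) = -76*(-8*25 - 5*(-5)) = -76*(-200 + 25) = -76*(-175) = 13300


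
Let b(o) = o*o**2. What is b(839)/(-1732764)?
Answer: -590589719/1732764 ≈ -340.84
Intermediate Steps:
b(o) = o**3
b(839)/(-1732764) = 839**3/(-1732764) = 590589719*(-1/1732764) = -590589719/1732764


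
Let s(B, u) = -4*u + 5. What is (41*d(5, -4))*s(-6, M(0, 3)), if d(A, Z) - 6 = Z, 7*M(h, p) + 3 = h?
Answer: 3854/7 ≈ 550.57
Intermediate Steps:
M(h, p) = -3/7 + h/7
d(A, Z) = 6 + Z
s(B, u) = 5 - 4*u
(41*d(5, -4))*s(-6, M(0, 3)) = (41*(6 - 4))*(5 - 4*(-3/7 + (1/7)*0)) = (41*2)*(5 - 4*(-3/7 + 0)) = 82*(5 - 4*(-3/7)) = 82*(5 + 12/7) = 82*(47/7) = 3854/7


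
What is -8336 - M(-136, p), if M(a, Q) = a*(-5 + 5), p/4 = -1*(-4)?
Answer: -8336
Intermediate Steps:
p = 16 (p = 4*(-1*(-4)) = 4*4 = 16)
M(a, Q) = 0 (M(a, Q) = a*0 = 0)
-8336 - M(-136, p) = -8336 - 1*0 = -8336 + 0 = -8336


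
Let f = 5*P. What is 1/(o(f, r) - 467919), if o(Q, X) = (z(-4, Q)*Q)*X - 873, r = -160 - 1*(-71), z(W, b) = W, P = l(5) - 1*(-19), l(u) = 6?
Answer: -1/424292 ≈ -2.3569e-6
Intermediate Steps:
P = 25 (P = 6 - 1*(-19) = 6 + 19 = 25)
f = 125 (f = 5*25 = 125)
r = -89 (r = -160 + 71 = -89)
o(Q, X) = -873 - 4*Q*X (o(Q, X) = (-4*Q)*X - 873 = -4*Q*X - 873 = -873 - 4*Q*X)
1/(o(f, r) - 467919) = 1/((-873 - 4*125*(-89)) - 467919) = 1/((-873 + 44500) - 467919) = 1/(43627 - 467919) = 1/(-424292) = -1/424292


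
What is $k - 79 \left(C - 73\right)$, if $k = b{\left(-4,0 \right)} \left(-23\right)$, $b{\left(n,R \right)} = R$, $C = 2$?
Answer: $5609$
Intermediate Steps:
$k = 0$ ($k = 0 \left(-23\right) = 0$)
$k - 79 \left(C - 73\right) = 0 - 79 \left(2 - 73\right) = 0 - -5609 = 0 + 5609 = 5609$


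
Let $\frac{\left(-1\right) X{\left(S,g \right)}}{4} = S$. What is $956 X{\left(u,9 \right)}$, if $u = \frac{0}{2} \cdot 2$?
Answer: $0$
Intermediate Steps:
$u = 0$ ($u = 0 \cdot \frac{1}{2} \cdot 2 = 0 \cdot 2 = 0$)
$X{\left(S,g \right)} = - 4 S$
$956 X{\left(u,9 \right)} = 956 \left(\left(-4\right) 0\right) = 956 \cdot 0 = 0$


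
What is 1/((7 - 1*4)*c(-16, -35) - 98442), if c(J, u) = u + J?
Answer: -1/98595 ≈ -1.0142e-5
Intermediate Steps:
c(J, u) = J + u
1/((7 - 1*4)*c(-16, -35) - 98442) = 1/((7 - 1*4)*(-16 - 35) - 98442) = 1/((7 - 4)*(-51) - 98442) = 1/(3*(-51) - 98442) = 1/(-153 - 98442) = 1/(-98595) = -1/98595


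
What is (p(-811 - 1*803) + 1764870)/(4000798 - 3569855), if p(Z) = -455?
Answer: 1764415/430943 ≈ 4.0943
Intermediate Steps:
(p(-811 - 1*803) + 1764870)/(4000798 - 3569855) = (-455 + 1764870)/(4000798 - 3569855) = 1764415/430943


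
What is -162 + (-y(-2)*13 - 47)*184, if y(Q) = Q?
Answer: -4026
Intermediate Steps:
-162 + (-y(-2)*13 - 47)*184 = -162 + (-1*(-2)*13 - 47)*184 = -162 + (2*13 - 47)*184 = -162 + (26 - 47)*184 = -162 - 21*184 = -162 - 3864 = -4026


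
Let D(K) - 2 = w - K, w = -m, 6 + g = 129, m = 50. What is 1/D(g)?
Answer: -1/171 ≈ -0.0058480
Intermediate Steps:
g = 123 (g = -6 + 129 = 123)
w = -50 (w = -1*50 = -50)
D(K) = -48 - K (D(K) = 2 + (-50 - K) = -48 - K)
1/D(g) = 1/(-48 - 1*123) = 1/(-48 - 123) = 1/(-171) = -1/171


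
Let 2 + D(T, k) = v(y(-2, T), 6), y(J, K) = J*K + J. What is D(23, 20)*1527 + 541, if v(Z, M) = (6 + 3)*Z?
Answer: -662177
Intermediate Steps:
y(J, K) = J + J*K
v(Z, M) = 9*Z
D(T, k) = -20 - 18*T (D(T, k) = -2 + 9*(-2*(1 + T)) = -2 + 9*(-2 - 2*T) = -2 + (-18 - 18*T) = -20 - 18*T)
D(23, 20)*1527 + 541 = (-20 - 18*23)*1527 + 541 = (-20 - 414)*1527 + 541 = -434*1527 + 541 = -662718 + 541 = -662177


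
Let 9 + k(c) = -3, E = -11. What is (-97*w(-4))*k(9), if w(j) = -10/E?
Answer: 11640/11 ≈ 1058.2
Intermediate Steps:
k(c) = -12 (k(c) = -9 - 3 = -12)
w(j) = 10/11 (w(j) = -10/(-11) = -10*(-1/11) = 10/11)
(-97*w(-4))*k(9) = -97*10/11*(-12) = -970/11*(-12) = 11640/11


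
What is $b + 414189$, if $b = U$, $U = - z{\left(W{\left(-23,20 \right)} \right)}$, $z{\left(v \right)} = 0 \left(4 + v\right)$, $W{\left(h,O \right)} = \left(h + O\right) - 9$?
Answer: $414189$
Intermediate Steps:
$W{\left(h,O \right)} = -9 + O + h$ ($W{\left(h,O \right)} = \left(O + h\right) - 9 = -9 + O + h$)
$z{\left(v \right)} = 0$
$U = 0$ ($U = \left(-1\right) 0 = 0$)
$b = 0$
$b + 414189 = 0 + 414189 = 414189$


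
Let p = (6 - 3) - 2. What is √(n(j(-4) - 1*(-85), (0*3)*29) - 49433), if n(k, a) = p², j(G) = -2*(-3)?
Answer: 2*I*√12358 ≈ 222.33*I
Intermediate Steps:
j(G) = 6
p = 1 (p = 3 - 2 = 1)
n(k, a) = 1 (n(k, a) = 1² = 1)
√(n(j(-4) - 1*(-85), (0*3)*29) - 49433) = √(1 - 49433) = √(-49432) = 2*I*√12358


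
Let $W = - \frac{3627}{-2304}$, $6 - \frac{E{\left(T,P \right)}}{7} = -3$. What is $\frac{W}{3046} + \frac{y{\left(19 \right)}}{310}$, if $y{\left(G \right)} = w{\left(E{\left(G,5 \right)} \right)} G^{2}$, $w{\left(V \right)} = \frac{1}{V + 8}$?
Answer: $\frac{145184583}{8581434880} \approx 0.016918$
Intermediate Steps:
$E{\left(T,P \right)} = 63$ ($E{\left(T,P \right)} = 42 - -21 = 42 + 21 = 63$)
$w{\left(V \right)} = \frac{1}{8 + V}$
$W = \frac{403}{256}$ ($W = \left(-3627\right) \left(- \frac{1}{2304}\right) = \frac{403}{256} \approx 1.5742$)
$y{\left(G \right)} = \frac{G^{2}}{71}$ ($y{\left(G \right)} = \frac{G^{2}}{8 + 63} = \frac{G^{2}}{71}$)
$\frac{W}{3046} + \frac{y{\left(19 \right)}}{310} = \frac{403}{256 \cdot 3046} + \frac{\frac{1}{71} \cdot 19^{2}}{310} = \frac{403}{256} \cdot \frac{1}{3046} + \frac{1}{71} \cdot 361 \cdot \frac{1}{310} = \frac{403}{779776} + \frac{361}{71} \cdot \frac{1}{310} = \frac{403}{779776} + \frac{361}{22010} = \frac{145184583}{8581434880}$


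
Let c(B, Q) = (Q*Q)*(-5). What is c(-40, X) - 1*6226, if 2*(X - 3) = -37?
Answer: -29709/4 ≈ -7427.3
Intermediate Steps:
X = -31/2 (X = 3 + (½)*(-37) = 3 - 37/2 = -31/2 ≈ -15.500)
c(B, Q) = -5*Q² (c(B, Q) = Q²*(-5) = -5*Q²)
c(-40, X) - 1*6226 = -5*(-31/2)² - 1*6226 = -5*961/4 - 6226 = -4805/4 - 6226 = -29709/4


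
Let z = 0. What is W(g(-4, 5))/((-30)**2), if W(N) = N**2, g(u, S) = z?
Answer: 0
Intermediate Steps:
g(u, S) = 0
W(g(-4, 5))/((-30)**2) = 0**2/((-30)**2) = 0/900 = 0*(1/900) = 0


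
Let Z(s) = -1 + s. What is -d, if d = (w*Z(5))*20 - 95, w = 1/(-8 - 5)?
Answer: 1315/13 ≈ 101.15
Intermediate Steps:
w = -1/13 (w = 1/(-13) = -1/13 ≈ -0.076923)
d = -1315/13 (d = -(-1 + 5)/13*20 - 95 = -1/13*4*20 - 95 = -4/13*20 - 95 = -80/13 - 95 = -1315/13 ≈ -101.15)
-d = -1*(-1315/13) = 1315/13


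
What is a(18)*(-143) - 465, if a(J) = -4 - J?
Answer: 2681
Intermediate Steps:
a(18)*(-143) - 465 = (-4 - 1*18)*(-143) - 465 = (-4 - 18)*(-143) - 465 = -22*(-143) - 465 = 3146 - 465 = 2681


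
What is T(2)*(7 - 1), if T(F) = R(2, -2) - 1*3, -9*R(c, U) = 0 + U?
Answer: -50/3 ≈ -16.667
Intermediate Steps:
R(c, U) = -U/9 (R(c, U) = -(0 + U)/9 = -U/9)
T(F) = -25/9 (T(F) = -1/9*(-2) - 1*3 = 2/9 - 3 = -25/9)
T(2)*(7 - 1) = -25*(7 - 1)/9 = -25/9*6 = -50/3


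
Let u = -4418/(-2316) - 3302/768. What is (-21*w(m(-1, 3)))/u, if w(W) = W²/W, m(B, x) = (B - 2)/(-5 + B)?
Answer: 259392/59089 ≈ 4.3899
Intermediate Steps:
m(B, x) = (-2 + B)/(-5 + B)
u = -59089/24704 (u = -4418*(-1/2316) - 3302*1/768 = 2209/1158 - 1651/384 = -59089/24704 ≈ -2.3919)
w(W) = W
(-21*w(m(-1, 3)))/u = (-21*(-2 - 1)/(-5 - 1))/(-59089/24704) = -21*(-3)/(-6)*(-24704/59089) = -(-7)*(-3)/2*(-24704/59089) = -21*½*(-24704/59089) = -21/2*(-24704/59089) = 259392/59089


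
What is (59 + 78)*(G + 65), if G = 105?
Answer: 23290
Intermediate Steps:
(59 + 78)*(G + 65) = (59 + 78)*(105 + 65) = 137*170 = 23290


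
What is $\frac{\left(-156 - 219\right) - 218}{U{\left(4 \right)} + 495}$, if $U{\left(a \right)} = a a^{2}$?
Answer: $- \frac{593}{559} \approx -1.0608$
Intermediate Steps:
$U{\left(a \right)} = a^{3}$
$\frac{\left(-156 - 219\right) - 218}{U{\left(4 \right)} + 495} = \frac{\left(-156 - 219\right) - 218}{4^{3} + 495} = \frac{\left(-156 - 219\right) - 218}{64 + 495} = \frac{-375 - 218}{559} = \left(-593\right) \frac{1}{559} = - \frac{593}{559}$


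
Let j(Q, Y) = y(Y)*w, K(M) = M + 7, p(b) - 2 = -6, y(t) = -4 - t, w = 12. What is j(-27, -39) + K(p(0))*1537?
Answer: 5031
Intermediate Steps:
p(b) = -4 (p(b) = 2 - 6 = -4)
K(M) = 7 + M
j(Q, Y) = -48 - 12*Y (j(Q, Y) = (-4 - Y)*12 = -48 - 12*Y)
j(-27, -39) + K(p(0))*1537 = (-48 - 12*(-39)) + (7 - 4)*1537 = (-48 + 468) + 3*1537 = 420 + 4611 = 5031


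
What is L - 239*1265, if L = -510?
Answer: -302845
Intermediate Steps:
L - 239*1265 = -510 - 239*1265 = -510 - 302335 = -302845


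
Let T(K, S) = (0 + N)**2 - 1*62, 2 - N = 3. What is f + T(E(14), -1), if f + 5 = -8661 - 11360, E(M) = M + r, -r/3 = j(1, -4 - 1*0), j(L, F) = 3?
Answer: -20087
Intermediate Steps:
N = -1 (N = 2 - 1*3 = 2 - 3 = -1)
r = -9 (r = -3*3 = -9)
E(M) = -9 + M (E(M) = M - 9 = -9 + M)
T(K, S) = -61 (T(K, S) = (0 - 1)**2 - 1*62 = (-1)**2 - 62 = 1 - 62 = -61)
f = -20026 (f = -5 + (-8661 - 11360) = -5 - 20021 = -20026)
f + T(E(14), -1) = -20026 - 61 = -20087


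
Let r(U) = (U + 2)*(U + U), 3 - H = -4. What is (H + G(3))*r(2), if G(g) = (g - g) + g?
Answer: 160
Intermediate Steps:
H = 7 (H = 3 - 1*(-4) = 3 + 4 = 7)
r(U) = 2*U*(2 + U) (r(U) = (2 + U)*(2*U) = 2*U*(2 + U))
G(g) = g (G(g) = 0 + g = g)
(H + G(3))*r(2) = (7 + 3)*(2*2*(2 + 2)) = 10*(2*2*4) = 10*16 = 160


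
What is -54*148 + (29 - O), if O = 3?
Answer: -7966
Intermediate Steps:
-54*148 + (29 - O) = -54*148 + (29 - 1*3) = -7992 + (29 - 3) = -7992 + 26 = -7966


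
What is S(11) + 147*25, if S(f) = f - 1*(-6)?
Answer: 3692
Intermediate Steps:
S(f) = 6 + f (S(f) = f + 6 = 6 + f)
S(11) + 147*25 = (6 + 11) + 147*25 = 17 + 3675 = 3692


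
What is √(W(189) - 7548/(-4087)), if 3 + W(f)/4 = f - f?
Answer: 2*I*√42398538/4087 ≈ 3.1864*I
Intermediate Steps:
W(f) = -12 (W(f) = -12 + 4*(f - f) = -12 + 4*0 = -12 + 0 = -12)
√(W(189) - 7548/(-4087)) = √(-12 - 7548/(-4087)) = √(-12 - 7548*(-1/4087)) = √(-12 + 7548/4087) = √(-41496/4087) = 2*I*√42398538/4087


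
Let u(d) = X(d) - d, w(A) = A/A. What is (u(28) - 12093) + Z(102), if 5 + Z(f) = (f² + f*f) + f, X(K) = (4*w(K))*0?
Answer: 8784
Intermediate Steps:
w(A) = 1
X(K) = 0 (X(K) = (4*1)*0 = 4*0 = 0)
Z(f) = -5 + f + 2*f² (Z(f) = -5 + ((f² + f*f) + f) = -5 + ((f² + f²) + f) = -5 + (2*f² + f) = -5 + (f + 2*f²) = -5 + f + 2*f²)
u(d) = -d (u(d) = 0 - d = -d)
(u(28) - 12093) + Z(102) = (-1*28 - 12093) + (-5 + 102 + 2*102²) = (-28 - 12093) + (-5 + 102 + 2*10404) = -12121 + (-5 + 102 + 20808) = -12121 + 20905 = 8784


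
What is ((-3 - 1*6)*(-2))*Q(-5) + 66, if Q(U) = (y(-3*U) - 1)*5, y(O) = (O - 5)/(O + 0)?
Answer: 36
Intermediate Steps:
y(O) = (-5 + O)/O
Q(U) = -5 - 5*(-5 - 3*U)/(3*U) (Q(U) = ((-5 - 3*U)/((-3*U)) - 1)*5 = ((-1/(3*U))*(-5 - 3*U) - 1)*5 = (-(-5 - 3*U)/(3*U) - 1)*5 = (-1 - (-5 - 3*U)/(3*U))*5 = -5 - 5*(-5 - 3*U)/(3*U))
((-3 - 1*6)*(-2))*Q(-5) + 66 = ((-3 - 1*6)*(-2))*((25/3)/(-5)) + 66 = ((-3 - 6)*(-2))*((25/3)*(-1/5)) + 66 = -9*(-2)*(-5/3) + 66 = 18*(-5/3) + 66 = -30 + 66 = 36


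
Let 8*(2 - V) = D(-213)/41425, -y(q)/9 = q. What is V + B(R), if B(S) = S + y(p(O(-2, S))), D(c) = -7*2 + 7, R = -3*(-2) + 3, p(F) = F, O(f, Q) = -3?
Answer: 12593207/331400 ≈ 38.000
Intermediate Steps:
y(q) = -9*q
R = 9 (R = 6 + 3 = 9)
D(c) = -7 (D(c) = -14 + 7 = -7)
B(S) = 27 + S (B(S) = S - 9*(-3) = S + 27 = 27 + S)
V = 662807/331400 (V = 2 - (-7)/(8*41425) = 2 - 1/8*(-7/41425) = 2 + 7/331400 = 662807/331400 ≈ 2.0000)
V + B(R) = 662807/331400 + (27 + 9) = 662807/331400 + 36 = 12593207/331400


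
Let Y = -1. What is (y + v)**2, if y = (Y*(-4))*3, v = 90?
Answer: 10404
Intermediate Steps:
y = 12 (y = -1*(-4)*3 = 4*3 = 12)
(y + v)**2 = (12 + 90)**2 = 102**2 = 10404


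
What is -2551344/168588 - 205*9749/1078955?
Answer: -51495267833/3031647759 ≈ -16.986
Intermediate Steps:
-2551344/168588 - 205*9749/1078955 = -2551344*1/168588 - 1998545*1/1078955 = -212612/14049 - 399709/215791 = -51495267833/3031647759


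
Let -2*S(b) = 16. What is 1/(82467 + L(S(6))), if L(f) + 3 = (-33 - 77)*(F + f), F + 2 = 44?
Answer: 1/78724 ≈ 1.2703e-5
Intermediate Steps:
F = 42 (F = -2 + 44 = 42)
S(b) = -8 (S(b) = -½*16 = -8)
L(f) = -4623 - 110*f (L(f) = -3 + (-33 - 77)*(42 + f) = -3 - 110*(42 + f) = -3 + (-4620 - 110*f) = -4623 - 110*f)
1/(82467 + L(S(6))) = 1/(82467 + (-4623 - 110*(-8))) = 1/(82467 + (-4623 + 880)) = 1/(82467 - 3743) = 1/78724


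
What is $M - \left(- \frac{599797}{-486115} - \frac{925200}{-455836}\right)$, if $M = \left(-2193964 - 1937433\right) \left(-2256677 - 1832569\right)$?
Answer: $\frac{935896491577258682980847}{55397179285} \approx 1.6894 \cdot 10^{13}$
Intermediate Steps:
$M = 16894298656662$ ($M = \left(-4131397\right) \left(-4089246\right) = 16894298656662$)
$M - \left(- \frac{599797}{-486115} - \frac{925200}{-455836}\right) = 16894298656662 - \left(- \frac{599797}{-486115} - \frac{925200}{-455836}\right) = 16894298656662 - \left(\left(-599797\right) \left(- \frac{1}{486115}\right) - - \frac{231300}{113959}\right) = 16894298656662 - \left(\frac{599797}{486115} + \frac{231300}{113959}\right) = 16894298656662 - \frac{180790665823}{55397179285} = \frac{935896491577258682980847}{55397179285}$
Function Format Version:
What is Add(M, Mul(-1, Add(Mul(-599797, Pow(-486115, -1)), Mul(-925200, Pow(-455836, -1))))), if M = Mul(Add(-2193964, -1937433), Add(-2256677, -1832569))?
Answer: Rational(935896491577258682980847, 55397179285) ≈ 1.6894e+13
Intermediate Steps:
M = 16894298656662 (M = Mul(-4131397, -4089246) = 16894298656662)
Add(M, Mul(-1, Add(Mul(-599797, Pow(-486115, -1)), Mul(-925200, Pow(-455836, -1))))) = Add(16894298656662, Mul(-1, Add(Mul(-599797, Pow(-486115, -1)), Mul(-925200, Pow(-455836, -1))))) = Add(16894298656662, Mul(-1, Add(Mul(-599797, Rational(-1, 486115)), Mul(-925200, Rational(-1, 455836))))) = Add(16894298656662, Mul(-1, Add(Rational(599797, 486115), Rational(231300, 113959)))) = Add(16894298656662, Mul(-1, Rational(180790665823, 55397179285))) = Add(16894298656662, Rational(-180790665823, 55397179285)) = Rational(935896491577258682980847, 55397179285)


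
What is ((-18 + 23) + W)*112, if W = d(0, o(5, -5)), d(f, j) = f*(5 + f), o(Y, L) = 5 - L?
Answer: 560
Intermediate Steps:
W = 0 (W = 0*(5 + 0) = 0*5 = 0)
((-18 + 23) + W)*112 = ((-18 + 23) + 0)*112 = (5 + 0)*112 = 5*112 = 560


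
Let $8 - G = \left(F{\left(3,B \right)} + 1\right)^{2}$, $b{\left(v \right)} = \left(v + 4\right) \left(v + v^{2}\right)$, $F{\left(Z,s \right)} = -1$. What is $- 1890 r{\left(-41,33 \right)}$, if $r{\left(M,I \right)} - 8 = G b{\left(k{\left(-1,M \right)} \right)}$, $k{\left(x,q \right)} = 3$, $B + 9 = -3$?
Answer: $-1285200$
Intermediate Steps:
$B = -12$ ($B = -9 - 3 = -12$)
$b{\left(v \right)} = \left(4 + v\right) \left(v + v^{2}\right)$
$G = 8$ ($G = 8 - \left(-1 + 1\right)^{2} = 8 - 0^{2} = 8 - 0 = 8 + 0 = 8$)
$r{\left(M,I \right)} = 680$ ($r{\left(M,I \right)} = 8 + 8 \cdot 3 \left(4 + 3^{2} + 5 \cdot 3\right) = 8 + 8 \cdot 3 \left(4 + 9 + 15\right) = 8 + 8 \cdot 3 \cdot 28 = 8 + 8 \cdot 84 = 8 + 672 = 680$)
$- 1890 r{\left(-41,33 \right)} = \left(-1890\right) 680 = -1285200$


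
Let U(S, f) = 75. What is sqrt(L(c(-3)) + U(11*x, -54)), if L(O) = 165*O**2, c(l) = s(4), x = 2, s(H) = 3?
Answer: 2*sqrt(390) ≈ 39.497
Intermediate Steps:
c(l) = 3
sqrt(L(c(-3)) + U(11*x, -54)) = sqrt(165*3**2 + 75) = sqrt(165*9 + 75) = sqrt(1485 + 75) = sqrt(1560) = 2*sqrt(390)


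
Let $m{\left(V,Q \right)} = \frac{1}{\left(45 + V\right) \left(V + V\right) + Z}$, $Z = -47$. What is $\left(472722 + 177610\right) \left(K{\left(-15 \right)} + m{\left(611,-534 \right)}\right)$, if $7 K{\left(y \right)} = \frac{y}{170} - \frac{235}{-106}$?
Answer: $\frac{142835793033412}{722228085} \approx 1.9777 \cdot 10^{5}$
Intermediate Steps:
$m{\left(V,Q \right)} = \frac{1}{-47 + 2 V \left(45 + V\right)}$ ($m{\left(V,Q \right)} = \frac{1}{\left(45 + V\right) \left(V + V\right) - 47} = \frac{1}{\left(45 + V\right) 2 V - 47} = \frac{1}{2 V \left(45 + V\right) - 47} = \frac{1}{-47 + 2 V \left(45 + V\right)}$)
$K{\left(y \right)} = \frac{235}{742} + \frac{y}{1190}$ ($K{\left(y \right)} = \frac{\frac{y}{170} - \frac{235}{-106}}{7} = \frac{y \frac{1}{170} - - \frac{235}{106}}{7} = \frac{\frac{y}{170} + \frac{235}{106}}{7} = \frac{\frac{235}{106} + \frac{y}{170}}{7} = \frac{235}{742} + \frac{y}{1190}$)
$\left(472722 + 177610\right) \left(K{\left(-15 \right)} + m{\left(611,-534 \right)}\right) = \left(472722 + 177610\right) \left(\left(\frac{235}{742} + \frac{1}{1190} \left(-15\right)\right) + \frac{1}{-47 + 2 \cdot 611^{2} + 90 \cdot 611}\right) = 650332 \left(\left(\frac{235}{742} - \frac{3}{238}\right) + \frac{1}{-47 + 2 \cdot 373321 + 54990}\right) = 650332 \left(\frac{274}{901} + \frac{1}{-47 + 746642 + 54990}\right) = 650332 \left(\frac{274}{901} + \frac{1}{801585}\right) = 650332 \cdot \frac{219635191}{722228085} = \frac{142835793033412}{722228085}$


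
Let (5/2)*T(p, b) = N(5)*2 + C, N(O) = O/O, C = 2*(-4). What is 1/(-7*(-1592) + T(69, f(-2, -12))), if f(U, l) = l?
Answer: 5/55708 ≈ 8.9754e-5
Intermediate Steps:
C = -8
N(O) = 1
T(p, b) = -12/5 (T(p, b) = 2*(1*2 - 8)/5 = 2*(2 - 8)/5 = (2/5)*(-6) = -12/5)
1/(-7*(-1592) + T(69, f(-2, -12))) = 1/(-7*(-1592) - 12/5) = 1/(11144 - 12/5) = 1/(55708/5) = 5/55708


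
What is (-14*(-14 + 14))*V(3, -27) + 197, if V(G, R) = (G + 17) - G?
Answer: 197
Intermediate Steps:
V(G, R) = 17 (V(G, R) = (17 + G) - G = 17)
(-14*(-14 + 14))*V(3, -27) + 197 = -14*(-14 + 14)*17 + 197 = -14*0*17 + 197 = 0*17 + 197 = 0 + 197 = 197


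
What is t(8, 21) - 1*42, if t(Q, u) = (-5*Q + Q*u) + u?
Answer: 107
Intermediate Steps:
t(Q, u) = u - 5*Q + Q*u
t(8, 21) - 1*42 = (21 - 5*8 + 8*21) - 1*42 = (21 - 40 + 168) - 42 = 149 - 42 = 107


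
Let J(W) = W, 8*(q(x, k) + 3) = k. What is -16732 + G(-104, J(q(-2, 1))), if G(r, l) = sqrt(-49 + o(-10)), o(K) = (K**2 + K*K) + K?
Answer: -16732 + sqrt(141) ≈ -16720.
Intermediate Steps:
q(x, k) = -3 + k/8
o(K) = K + 2*K**2 (o(K) = (K**2 + K**2) + K = 2*K**2 + K = K + 2*K**2)
G(r, l) = sqrt(141) (G(r, l) = sqrt(-49 - 10*(1 + 2*(-10))) = sqrt(-49 - 10*(1 - 20)) = sqrt(-49 - 10*(-19)) = sqrt(-49 + 190) = sqrt(141))
-16732 + G(-104, J(q(-2, 1))) = -16732 + sqrt(141)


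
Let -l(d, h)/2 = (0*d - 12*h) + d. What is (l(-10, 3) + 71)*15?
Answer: 2445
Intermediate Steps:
l(d, h) = -2*d + 24*h (l(d, h) = -2*((0*d - 12*h) + d) = -2*((0 - 12*h) + d) = -2*(-12*h + d) = -2*(d - 12*h) = -2*d + 24*h)
(l(-10, 3) + 71)*15 = ((-2*(-10) + 24*3) + 71)*15 = ((20 + 72) + 71)*15 = (92 + 71)*15 = 163*15 = 2445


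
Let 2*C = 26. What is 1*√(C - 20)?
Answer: I*√7 ≈ 2.6458*I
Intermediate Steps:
C = 13 (C = (½)*26 = 13)
1*√(C - 20) = 1*√(13 - 20) = 1*√(-7) = 1*(I*√7) = I*√7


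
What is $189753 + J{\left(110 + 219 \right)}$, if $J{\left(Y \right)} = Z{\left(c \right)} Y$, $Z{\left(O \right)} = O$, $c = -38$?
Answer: $177251$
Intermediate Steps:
$J{\left(Y \right)} = - 38 Y$
$189753 + J{\left(110 + 219 \right)} = 189753 - 38 \left(110 + 219\right) = 189753 - 12502 = 177251$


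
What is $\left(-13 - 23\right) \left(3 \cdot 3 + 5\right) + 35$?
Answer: $-469$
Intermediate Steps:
$\left(-13 - 23\right) \left(3 \cdot 3 + 5\right) + 35 = - 36 \left(9 + 5\right) + 35 = \left(-36\right) 14 + 35 = -504 + 35 = -469$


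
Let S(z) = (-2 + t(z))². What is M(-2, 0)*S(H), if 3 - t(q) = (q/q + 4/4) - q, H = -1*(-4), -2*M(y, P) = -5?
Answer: 45/2 ≈ 22.500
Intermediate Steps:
M(y, P) = 5/2 (M(y, P) = -½*(-5) = 5/2)
H = 4
t(q) = 1 + q (t(q) = 3 - ((q/q + 4/4) - q) = 3 - ((1 + 4*(¼)) - q) = 3 - ((1 + 1) - q) = 3 - (2 - q) = 3 + (-2 + q) = 1 + q)
S(z) = (-1 + z)² (S(z) = (-2 + (1 + z))² = (-1 + z)²)
M(-2, 0)*S(H) = 5*(-1 + 4)²/2 = (5/2)*3² = (5/2)*9 = 45/2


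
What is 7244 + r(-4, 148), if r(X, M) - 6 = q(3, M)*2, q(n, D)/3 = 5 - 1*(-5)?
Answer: 7310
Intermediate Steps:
q(n, D) = 30 (q(n, D) = 3*(5 - 1*(-5)) = 3*(5 + 5) = 3*10 = 30)
r(X, M) = 66 (r(X, M) = 6 + 30*2 = 6 + 60 = 66)
7244 + r(-4, 148) = 7244 + 66 = 7310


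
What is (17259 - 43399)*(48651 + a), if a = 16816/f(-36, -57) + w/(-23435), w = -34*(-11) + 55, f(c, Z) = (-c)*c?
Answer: -482682241714628/379647 ≈ -1.2714e+9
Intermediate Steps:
f(c, Z) = -c²
w = 429 (w = 374 + 55 = 429)
a = -24664934/1898235 (a = 16816/((-1*(-36)²)) + 429/(-23435) = 16816/((-1*1296)) + 429*(-1/23435) = 16816/(-1296) - 429/23435 = 16816*(-1/1296) - 429/23435 = -1051/81 - 429/23435 = -24664934/1898235 ≈ -12.994)
(17259 - 43399)*(48651 + a) = (17259 - 43399)*(48651 - 24664934/1898235) = -26140*92326366051/1898235 = -482682241714628/379647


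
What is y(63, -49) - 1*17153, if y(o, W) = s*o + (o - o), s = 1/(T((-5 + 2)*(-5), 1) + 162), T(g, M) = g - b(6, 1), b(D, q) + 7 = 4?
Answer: -343053/20 ≈ -17153.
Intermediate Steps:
b(D, q) = -3 (b(D, q) = -7 + 4 = -3)
T(g, M) = 3 + g (T(g, M) = g - 1*(-3) = g + 3 = 3 + g)
s = 1/180 (s = 1/((3 + (-5 + 2)*(-5)) + 162) = 1/((3 - 3*(-5)) + 162) = 1/((3 + 15) + 162) = 1/(18 + 162) = 1/180 ≈ 0.0055556)
y(o, W) = o/180 (y(o, W) = o/180 + (o - o) = o/180 + 0 = o/180)
y(63, -49) - 1*17153 = (1/180)*63 - 1*17153 = 7/20 - 17153 = -343053/20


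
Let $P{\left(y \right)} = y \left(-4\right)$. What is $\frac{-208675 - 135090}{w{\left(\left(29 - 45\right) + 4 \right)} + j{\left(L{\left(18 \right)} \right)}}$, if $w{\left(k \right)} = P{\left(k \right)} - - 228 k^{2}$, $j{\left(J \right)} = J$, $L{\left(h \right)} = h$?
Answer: $- \frac{343765}{32898} \approx -10.449$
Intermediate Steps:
$P{\left(y \right)} = - 4 y$
$w{\left(k \right)} = - 4 k + 228 k^{2}$ ($w{\left(k \right)} = - 4 k - - 228 k^{2} = - 4 k + 228 k^{2}$)
$\frac{-208675 - 135090}{w{\left(\left(29 - 45\right) + 4 \right)} + j{\left(L{\left(18 \right)} \right)}} = \frac{-208675 - 135090}{4 \left(\left(29 - 45\right) + 4\right) \left(-1 + 57 \left(\left(29 - 45\right) + 4\right)\right) + 18} = - \frac{343765}{4 \left(-16 + 4\right) \left(-1 + 57 \left(-16 + 4\right)\right) + 18} = - \frac{343765}{4 \left(-12\right) \left(-1 + 57 \left(-12\right)\right) + 18} = - \frac{343765}{4 \left(-12\right) \left(-1 - 684\right) + 18} = - \frac{343765}{4 \left(-12\right) \left(-685\right) + 18} = - \frac{343765}{32880 + 18} = - \frac{343765}{32898}$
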